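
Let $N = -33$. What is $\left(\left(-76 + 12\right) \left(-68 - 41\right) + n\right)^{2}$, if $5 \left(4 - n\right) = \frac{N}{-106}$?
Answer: $\frac{13685316200689}{280900} \approx 4.872 \cdot 10^{7}$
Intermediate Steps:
$n = \frac{2087}{530}$ ($n = 4 - \frac{\left(-33\right) \frac{1}{-106}}{5} = 4 - \frac{\left(-33\right) \left(- \frac{1}{106}\right)}{5} = 4 - \frac{33}{530} = \frac{2087}{530} \approx 3.9377$)
$\left(\left(-76 + 12\right) \left(-68 - 41\right) + n\right)^{2} = \left(\left(-76 + 12\right) \left(-68 - 41\right) + \frac{2087}{530}\right)^{2} = \left(\left(-64\right) \left(-109\right) + \frac{2087}{530}\right)^{2} = \left(6976 + \frac{2087}{530}\right)^{2} = \left(\frac{3699367}{530}\right)^{2} = \frac{13685316200689}{280900}$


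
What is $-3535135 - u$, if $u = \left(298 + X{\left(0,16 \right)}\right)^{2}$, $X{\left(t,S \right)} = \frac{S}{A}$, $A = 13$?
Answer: $- \frac{612569915}{169} \approx -3.6247 \cdot 10^{6}$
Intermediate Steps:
$X{\left(t,S \right)} = \frac{S}{13}$
$u = \frac{15132100}{169}$ ($u = \left(298 + \frac{1}{13} \cdot 16\right)^{2} = \left(298 + \frac{16}{13}\right)^{2} = \left(\frac{3890}{13}\right)^{2} = \frac{15132100}{169} \approx 89539.0$)
$-3535135 - u = -3535135 - \frac{15132100}{169} = - \frac{612569915}{169}$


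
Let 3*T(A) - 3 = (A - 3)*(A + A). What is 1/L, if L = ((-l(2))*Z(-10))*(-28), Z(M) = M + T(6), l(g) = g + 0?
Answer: 1/168 ≈ 0.0059524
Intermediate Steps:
T(A) = 1 + 2*A*(-3 + A)/3 (T(A) = 1 + ((A - 3)*(A + A))/3 = 1 + ((-3 + A)*(2*A))/3 = 1 + (2*A*(-3 + A))/3 = 1 + 2*A*(-3 + A)/3)
l(g) = g
Z(M) = 13 + M (Z(M) = M + (1 - 2*6 + (⅔)*6²) = M + (1 - 12 + (⅔)*36) = M + (1 - 12 + 24) = M + 13 = 13 + M)
L = 168 (L = ((-1*2)*(13 - 10))*(-28) = -2*3*(-28) = -6*(-28) = 168)
1/L = 1/168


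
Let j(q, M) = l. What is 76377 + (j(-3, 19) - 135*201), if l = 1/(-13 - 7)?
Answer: 984839/20 ≈ 49242.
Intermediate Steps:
l = -1/20 (l = 1/(-20) = -1/20 ≈ -0.050000)
j(q, M) = -1/20
76377 + (j(-3, 19) - 135*201) = 76377 + (-1/20 - 135*201) = 76377 + (-1/20 - 27135) = 76377 - 542701/20 = 984839/20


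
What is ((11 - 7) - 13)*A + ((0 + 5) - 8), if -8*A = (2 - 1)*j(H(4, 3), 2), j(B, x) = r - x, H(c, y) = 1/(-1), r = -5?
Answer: -87/8 ≈ -10.875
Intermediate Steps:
H(c, y) = -1
j(B, x) = -5 - x
A = 7/8 (A = -(2 - 1)*(-5 - 1*2)/8 = -(-5 - 2)/8 = -(-7)/8 = -⅛*(-7) = 7/8 ≈ 0.87500)
((11 - 7) - 13)*A + ((0 + 5) - 8) = ((11 - 7) - 13)*(7/8) + ((0 + 5) - 8) = (4 - 13)*(7/8) + (5 - 8) = -9*7/8 - 3 = -63/8 - 3 = -87/8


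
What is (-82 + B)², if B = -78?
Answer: 25600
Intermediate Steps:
(-82 + B)² = (-82 - 78)² = (-160)² = 25600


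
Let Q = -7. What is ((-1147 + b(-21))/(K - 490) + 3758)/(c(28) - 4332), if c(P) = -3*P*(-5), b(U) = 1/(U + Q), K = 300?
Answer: -20024677/20811840 ≈ -0.96218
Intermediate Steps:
b(U) = 1/(-7 + U) (b(U) = 1/(U - 7) = 1/(-7 + U))
c(P) = 15*P
((-1147 + b(-21))/(K - 490) + 3758)/(c(28) - 4332) = ((-1147 + 1/(-7 - 21))/(300 - 490) + 3758)/(15*28 - 4332) = ((-1147 + 1/(-28))/(-190) + 3758)/(420 - 4332) = ((-1147 - 1/28)*(-1/190) + 3758)/(-3912) = (-32117/28*(-1/190) + 3758)*(-1/3912) = (32117/5320 + 3758)*(-1/3912) = (20024677/5320)*(-1/3912) = -20024677/20811840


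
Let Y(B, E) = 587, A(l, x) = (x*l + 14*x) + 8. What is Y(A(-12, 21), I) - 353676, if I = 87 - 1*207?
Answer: -353089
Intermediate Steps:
I = -120 (I = 87 - 207 = -120)
A(l, x) = 8 + 14*x + l*x (A(l, x) = (l*x + 14*x) + 8 = (14*x + l*x) + 8 = 8 + 14*x + l*x)
Y(A(-12, 21), I) - 353676 = 587 - 353676 = -353089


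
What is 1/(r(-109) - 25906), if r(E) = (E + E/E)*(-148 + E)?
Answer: 1/1850 ≈ 0.00054054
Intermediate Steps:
r(E) = (1 + E)*(-148 + E) (r(E) = (E + 1)*(-148 + E) = (1 + E)*(-148 + E))
1/(r(-109) - 25906) = 1/((-148 + (-109)² - 147*(-109)) - 25906) = 1/((-148 + 11881 + 16023) - 25906) = 1/(27756 - 25906) = 1/1850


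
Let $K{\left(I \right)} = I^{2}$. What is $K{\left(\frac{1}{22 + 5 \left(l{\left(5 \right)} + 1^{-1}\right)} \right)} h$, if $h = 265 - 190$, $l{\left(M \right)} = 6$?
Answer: $\frac{25}{1083} \approx 0.023084$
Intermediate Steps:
$h = 75$
$K{\left(\frac{1}{22 + 5 \left(l{\left(5 \right)} + 1^{-1}\right)} \right)} h = \left(\frac{1}{22 + 5 \left(6 + 1^{-1}\right)}\right)^{2} \cdot 75 = \left(\frac{1}{22 + 5 \left(6 + 1\right)}\right)^{2} \cdot 75 = \left(\frac{1}{22 + 5 \cdot 7}\right)^{2} \cdot 75 = \left(\frac{1}{22 + 35}\right)^{2} \cdot 75 = \left(\frac{1}{57}\right)^{2} \cdot 75 = \frac{1}{3249} \cdot 75 = \frac{25}{1083}$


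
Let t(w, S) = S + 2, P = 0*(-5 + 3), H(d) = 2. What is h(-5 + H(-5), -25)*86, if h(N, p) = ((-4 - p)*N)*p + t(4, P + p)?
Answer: 133472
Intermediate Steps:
P = 0 (P = 0*(-2) = 0)
t(w, S) = 2 + S
h(N, p) = 2 + p + N*p*(-4 - p) (h(N, p) = ((-4 - p)*N)*p + (2 + (0 + p)) = (N*(-4 - p))*p + (2 + p) = N*p*(-4 - p) + (2 + p) = 2 + p + N*p*(-4 - p))
h(-5 + H(-5), -25)*86 = (2 - 25 - 1*(-5 + 2)*(-25)**2 - 4*(-5 + 2)*(-25))*86 = (2 - 25 - 1*(-3)*625 - 4*(-3)*(-25))*86 = (2 - 25 + 1875 - 300)*86 = 1552*86 = 133472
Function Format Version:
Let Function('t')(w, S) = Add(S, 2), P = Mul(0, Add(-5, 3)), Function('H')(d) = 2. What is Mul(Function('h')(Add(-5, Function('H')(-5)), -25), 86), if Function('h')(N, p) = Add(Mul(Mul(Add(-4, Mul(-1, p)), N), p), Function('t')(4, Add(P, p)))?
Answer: 133472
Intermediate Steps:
P = 0 (P = Mul(0, -2) = 0)
Function('t')(w, S) = Add(2, S)
Function('h')(N, p) = Add(2, p, Mul(N, p, Add(-4, Mul(-1, p)))) (Function('h')(N, p) = Add(Mul(Mul(Add(-4, Mul(-1, p)), N), p), Add(2, Add(0, p))) = Add(Mul(Mul(N, Add(-4, Mul(-1, p))), p), Add(2, p)) = Add(Mul(N, p, Add(-4, Mul(-1, p))), Add(2, p)) = Add(2, p, Mul(N, p, Add(-4, Mul(-1, p)))))
Mul(Function('h')(Add(-5, Function('H')(-5)), -25), 86) = Mul(Add(2, -25, Mul(-1, Add(-5, 2), Pow(-25, 2)), Mul(-4, Add(-5, 2), -25)), 86) = Mul(Add(2, -25, Mul(-1, -3, 625), Mul(-4, -3, -25)), 86) = Mul(Add(2, -25, 1875, -300), 86) = Mul(1552, 86) = 133472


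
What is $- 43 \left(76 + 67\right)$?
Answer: $-6149$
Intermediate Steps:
$- 43 \left(76 + 67\right) = \left(-43\right) 143 = -6149$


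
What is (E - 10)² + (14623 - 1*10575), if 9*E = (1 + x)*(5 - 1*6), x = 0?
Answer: 336169/81 ≈ 4150.2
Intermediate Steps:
E = -⅑ (E = ((1 + 0)*(5 - 1*6))/9 = (1*(5 - 6))/9 = (1*(-1))/9 = (⅑)*(-1) = -⅑ ≈ -0.11111)
(E - 10)² + (14623 - 1*10575) = (-⅑ - 10)² + (14623 - 1*10575) = (-91/9)² + (14623 - 10575) = 8281/81 + 4048 = 336169/81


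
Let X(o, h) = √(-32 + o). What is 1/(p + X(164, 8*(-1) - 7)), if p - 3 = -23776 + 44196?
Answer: 20423/417098797 - 2*√33/417098797 ≈ 4.8937e-5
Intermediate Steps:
p = 20423 (p = 3 + (-23776 + 44196) = 3 + 20420 = 20423)
1/(p + X(164, 8*(-1) - 7)) = 1/(20423 + √(-32 + 164)) = 1/(20423 + √132) = 1/(20423 + 2*√33)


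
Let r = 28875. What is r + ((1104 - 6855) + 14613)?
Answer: 37737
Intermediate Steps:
r + ((1104 - 6855) + 14613) = 28875 + ((1104 - 6855) + 14613) = 28875 + (-5751 + 14613) = 28875 + 8862 = 37737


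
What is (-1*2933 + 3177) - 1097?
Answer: -853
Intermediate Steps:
(-1*2933 + 3177) - 1097 = (-2933 + 3177) - 1097 = 244 - 1097 = -853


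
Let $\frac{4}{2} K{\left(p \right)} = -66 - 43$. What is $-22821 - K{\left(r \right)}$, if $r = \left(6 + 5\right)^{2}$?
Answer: $- \frac{45533}{2} \approx -22767.0$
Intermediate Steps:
$r = 121$ ($r = 11^{2} = 121$)
$K{\left(p \right)} = - \frac{109}{2}$ ($K{\left(p \right)} = \frac{-66 - 43}{2} = \frac{1}{2} \left(-109\right) = - \frac{109}{2}$)
$-22821 - K{\left(r \right)} = -22821 - - \frac{109}{2} = -22821 + \frac{109}{2} = - \frac{45533}{2}$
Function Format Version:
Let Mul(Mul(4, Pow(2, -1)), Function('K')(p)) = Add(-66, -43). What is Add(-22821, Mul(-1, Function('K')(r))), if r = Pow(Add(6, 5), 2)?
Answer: Rational(-45533, 2) ≈ -22767.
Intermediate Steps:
r = 121 (r = Pow(11, 2) = 121)
Function('K')(p) = Rational(-109, 2) (Function('K')(p) = Mul(Rational(1, 2), Add(-66, -43)) = Mul(Rational(1, 2), -109) = Rational(-109, 2))
Add(-22821, Mul(-1, Function('K')(r))) = Add(-22821, Mul(-1, Rational(-109, 2))) = Add(-22821, Rational(109, 2)) = Rational(-45533, 2)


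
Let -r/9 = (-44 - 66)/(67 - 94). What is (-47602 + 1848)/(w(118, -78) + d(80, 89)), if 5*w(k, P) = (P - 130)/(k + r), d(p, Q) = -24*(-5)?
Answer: -6977485/18222 ≈ -382.92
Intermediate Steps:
d(p, Q) = 120
r = -110/3 (r = -9*(-44 - 66)/(67 - 94) = -(-990)/(-27) = -(-990)*(-1)/27 = -9*110/27 = -110/3 ≈ -36.667)
w(k, P) = (-130 + P)/(5*(-110/3 + k)) (w(k, P) = ((P - 130)/(k - 110/3))/5 = ((-130 + P)/(-110/3 + k))/5 = (-130 + P)/(5*(-110/3 + k)))
(-47602 + 1848)/(w(118, -78) + d(80, 89)) = (-47602 + 1848)/(3*(-130 - 78)/(5*(-110 + 3*118)) + 120) = -45754/((⅗)*(-208)/(-110 + 354) + 120) = -45754/((⅗)*(-208)/244 + 120) = -45754/((⅗)*(1/244)*(-208) + 120) = -45754/(-156/305 + 120) = -45754/36444/305 = -45754*305/36444 = -6977485/18222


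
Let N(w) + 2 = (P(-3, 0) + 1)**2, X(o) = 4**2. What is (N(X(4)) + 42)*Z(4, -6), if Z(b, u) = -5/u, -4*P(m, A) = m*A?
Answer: 205/6 ≈ 34.167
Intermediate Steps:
X(o) = 16
P(m, A) = -A*m/4 (P(m, A) = -m*A/4 = -A*m/4)
N(w) = -1 (N(w) = -2 + (-1/4*0*(-3) + 1)**2 = -2 + (0 + 1)**2 = -2 + 1**2 = -2 + 1 = -1)
(N(X(4)) + 42)*Z(4, -6) = (-1 + 42)*(-5/(-6)) = 41*(-5*(-1/6)) = 41*(5/6) = 205/6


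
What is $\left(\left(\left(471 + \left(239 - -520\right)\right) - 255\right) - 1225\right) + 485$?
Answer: $235$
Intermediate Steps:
$\left(\left(\left(471 + \left(239 - -520\right)\right) - 255\right) - 1225\right) + 485 = \left(\left(\left(471 + \left(239 + 520\right)\right) - 255\right) - 1225\right) + 485 = \left(\left(\left(471 + 759\right) - 255\right) - 1225\right) + 485 = \left(\left(1230 - 255\right) - 1225\right) + 485 = \left(975 - 1225\right) + 485 = -250 + 485 = 235$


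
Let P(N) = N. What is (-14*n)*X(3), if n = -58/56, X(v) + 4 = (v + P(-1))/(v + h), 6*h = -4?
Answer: -319/7 ≈ -45.571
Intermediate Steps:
h = -⅔ (h = (⅙)*(-4) = -⅔ ≈ -0.66667)
X(v) = -4 + (-1 + v)/(-⅔ + v) (X(v) = -4 + (v - 1)/(v - ⅔) = -4 + (-1 + v)/(-⅔ + v))
n = -29/28 (n = -58*1/56 = -29/28 ≈ -1.0357)
(-14*n)*X(3) = (-14*(-29/28))*((5 - 9*3)/(-2 + 3*3)) = 29*((5 - 27)/(-2 + 9))/2 = 29*(-22/7)/2 = 29*((⅐)*(-22))/2 = (29/2)*(-22/7) = -319/7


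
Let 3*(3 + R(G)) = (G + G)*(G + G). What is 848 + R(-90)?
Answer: 11645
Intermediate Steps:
R(G) = -3 + 4*G²/3 (R(G) = -3 + ((G + G)*(G + G))/3 = -3 + ((2*G)*(2*G))/3 = -3 + (4*G²)/3 = -3 + 4*G²/3)
848 + R(-90) = 848 + (-3 + (4/3)*(-90)²) = 848 + (-3 + (4/3)*8100) = 848 + (-3 + 10800) = 848 + 10797 = 11645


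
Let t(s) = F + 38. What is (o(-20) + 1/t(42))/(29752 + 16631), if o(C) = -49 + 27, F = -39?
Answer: -23/46383 ≈ -0.00049587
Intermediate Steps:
t(s) = -1 (t(s) = -39 + 38 = -1)
o(C) = -22
(o(-20) + 1/t(42))/(29752 + 16631) = (-22 + 1/(-1))/(29752 + 16631) = (-22 - 1)/46383 = -23*1/46383 = -23/46383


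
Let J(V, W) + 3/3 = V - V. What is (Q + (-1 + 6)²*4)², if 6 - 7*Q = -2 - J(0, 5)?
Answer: 10201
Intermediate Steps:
J(V, W) = -1 (J(V, W) = -1 + (V - V) = -1 + 0 = -1)
Q = 1 (Q = 6/7 - (-2 - 1*(-1))/7 = 6/7 - (-2 + 1)/7 = 6/7 - ⅐*(-1) = 6/7 + ⅐ = 1)
(Q + (-1 + 6)²*4)² = (1 + (-1 + 6)²*4)² = (1 + 5²*4)² = (1 + 25*4)² = (1 + 100)² = 101² = 10201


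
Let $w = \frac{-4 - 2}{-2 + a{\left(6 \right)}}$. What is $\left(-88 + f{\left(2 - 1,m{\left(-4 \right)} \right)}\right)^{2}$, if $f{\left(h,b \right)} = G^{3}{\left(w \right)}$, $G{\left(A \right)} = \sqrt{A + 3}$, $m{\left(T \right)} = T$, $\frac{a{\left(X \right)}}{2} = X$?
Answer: $\frac{969728}{125} - \frac{4224 \sqrt{15}}{25} \approx 7103.4$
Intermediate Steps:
$a{\left(X \right)} = 2 X$
$w = - \frac{3}{5}$ ($w = \frac{-4 - 2}{-2 + 2 \cdot 6} = - \frac{6}{-2 + 12} = - \frac{6}{10} = \left(-6\right) \frac{1}{10} = - \frac{3}{5} \approx -0.6$)
$G{\left(A \right)} = \sqrt{3 + A}$
$f{\left(h,b \right)} = \frac{24 \sqrt{15}}{25}$ ($f{\left(h,b \right)} = \left(\sqrt{3 - \frac{3}{5}}\right)^{3} = \left(\sqrt{\frac{12}{5}}\right)^{3} = \left(\frac{2 \sqrt{15}}{5}\right)^{3} = \frac{24 \sqrt{15}}{25}$)
$\left(-88 + f{\left(2 - 1,m{\left(-4 \right)} \right)}\right)^{2} = \left(-88 + \frac{24 \sqrt{15}}{25}\right)^{2}$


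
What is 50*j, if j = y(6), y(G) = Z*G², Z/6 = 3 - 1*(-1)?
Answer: 43200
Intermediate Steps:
Z = 24 (Z = 6*(3 - 1*(-1)) = 6*(3 + 1) = 6*4 = 24)
y(G) = 24*G²
j = 864 (j = 24*6² = 24*36 = 864)
50*j = 50*864 = 43200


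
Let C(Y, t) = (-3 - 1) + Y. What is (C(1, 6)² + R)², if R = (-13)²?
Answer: 31684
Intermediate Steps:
R = 169
C(Y, t) = -4 + Y
(C(1, 6)² + R)² = ((-4 + 1)² + 169)² = ((-3)² + 169)² = (9 + 169)² = 178² = 31684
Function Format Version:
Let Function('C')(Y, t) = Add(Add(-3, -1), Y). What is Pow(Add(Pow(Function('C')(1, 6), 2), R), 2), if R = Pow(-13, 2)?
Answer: 31684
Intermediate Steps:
R = 169
Function('C')(Y, t) = Add(-4, Y)
Pow(Add(Pow(Function('C')(1, 6), 2), R), 2) = Pow(Add(Pow(Add(-4, 1), 2), 169), 2) = Pow(Add(Pow(-3, 2), 169), 2) = Pow(Add(9, 169), 2) = Pow(178, 2) = 31684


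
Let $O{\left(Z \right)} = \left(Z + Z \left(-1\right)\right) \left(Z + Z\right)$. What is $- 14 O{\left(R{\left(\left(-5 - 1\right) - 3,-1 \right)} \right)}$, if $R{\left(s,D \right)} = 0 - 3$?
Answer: $0$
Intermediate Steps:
$R{\left(s,D \right)} = -3$ ($R{\left(s,D \right)} = 0 - 3 = -3$)
$O{\left(Z \right)} = 0$ ($O{\left(Z \right)} = \left(Z - Z\right) 2 Z = 0 \cdot 2 Z = 0$)
$- 14 O{\left(R{\left(\left(-5 - 1\right) - 3,-1 \right)} \right)} = \left(-14\right) 0 = 0$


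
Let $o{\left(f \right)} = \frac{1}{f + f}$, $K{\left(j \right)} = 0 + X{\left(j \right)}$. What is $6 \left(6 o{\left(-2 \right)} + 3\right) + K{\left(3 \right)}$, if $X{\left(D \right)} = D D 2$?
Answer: $27$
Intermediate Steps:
$X{\left(D \right)} = 2 D^{2}$ ($X{\left(D \right)} = D^{2} \cdot 2 = 2 D^{2}$)
$K{\left(j \right)} = 2 j^{2}$ ($K{\left(j \right)} = 0 + 2 j^{2} = 2 j^{2}$)
$o{\left(f \right)} = \frac{1}{2 f}$
$6 \left(6 o{\left(-2 \right)} + 3\right) + K{\left(3 \right)} = 6 \left(6 \frac{1}{2 \left(-2\right)} + 3\right) + 2 \cdot 3^{2} = 6 \left(6 \cdot \frac{1}{2} \left(- \frac{1}{2}\right) + 3\right) + 2 \cdot 9 = 6 \left(6 \left(- \frac{1}{4}\right) + 3\right) + 18 = 6 \left(- \frac{3}{2} + 3\right) + 18 = 6 \cdot \frac{3}{2} + 18 = 9 + 18 = 27$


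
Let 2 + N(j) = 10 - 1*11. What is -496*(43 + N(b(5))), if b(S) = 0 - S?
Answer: -19840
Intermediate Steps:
b(S) = -S
N(j) = -3 (N(j) = -2 + (10 - 1*11) = -2 + (10 - 11) = -2 - 1 = -3)
-496*(43 + N(b(5))) = -496*(43 - 3) = -496*40 = -19840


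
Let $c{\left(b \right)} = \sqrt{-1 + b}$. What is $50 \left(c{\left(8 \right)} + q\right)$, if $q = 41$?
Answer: $2050 + 50 \sqrt{7} \approx 2182.3$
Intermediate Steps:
$50 \left(c{\left(8 \right)} + q\right) = 50 \left(\sqrt{-1 + 8} + 41\right) = 50 \left(\sqrt{7} + 41\right) = 50 \left(41 + \sqrt{7}\right) = 2050 + 50 \sqrt{7}$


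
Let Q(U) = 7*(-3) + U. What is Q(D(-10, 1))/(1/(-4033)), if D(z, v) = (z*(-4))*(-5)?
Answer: 891293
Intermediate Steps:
D(z, v) = 20*z (D(z, v) = -4*z*(-5) = 20*z)
Q(U) = -21 + U
Q(D(-10, 1))/(1/(-4033)) = (-21 + 20*(-10))/(1/(-4033)) = (-21 - 200)/(-1/4033) = -221*(-4033) = 891293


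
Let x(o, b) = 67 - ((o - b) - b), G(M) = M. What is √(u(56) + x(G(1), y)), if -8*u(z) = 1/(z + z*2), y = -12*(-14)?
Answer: √11346027/168 ≈ 20.050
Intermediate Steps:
y = 168
u(z) = -1/(24*z) (u(z) = -1/(8*(z + z*2)) = -1/(8*(z + 2*z)) = -1/(3*z)/8 = -1/(24*z))
x(o, b) = 67 - o + 2*b (x(o, b) = 67 - (o - 2*b) = 67 + (-o + 2*b) = 67 - o + 2*b)
√(u(56) + x(G(1), y)) = √(-1/24/56 + (67 - 1*1 + 2*168)) = √(-1/24*1/56 + (67 - 1 + 336)) = √(-1/1344 + 402) = √(540287/1344) = √11346027/168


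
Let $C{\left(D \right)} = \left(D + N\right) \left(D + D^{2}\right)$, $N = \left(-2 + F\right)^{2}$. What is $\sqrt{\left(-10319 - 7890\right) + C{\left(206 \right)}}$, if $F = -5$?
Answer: $\sqrt{10855501} \approx 3294.8$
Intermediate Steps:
$N = 49$ ($N = \left(-2 - 5\right)^{2} = \left(-7\right)^{2} = 49$)
$C{\left(D \right)} = \left(49 + D\right) \left(D + D^{2}\right)$ ($C{\left(D \right)} = \left(D + 49\right) \left(D + D^{2}\right) = \left(49 + D\right) \left(D + D^{2}\right)$)
$\sqrt{\left(-10319 - 7890\right) + C{\left(206 \right)}} = \sqrt{\left(-10319 - 7890\right) + 206 \left(49 + 206^{2} + 50 \cdot 206\right)} = \sqrt{-18209 + 206 \left(49 + 42436 + 10300\right)} = \sqrt{-18209 + 206 \cdot 52785} = \sqrt{-18209 + 10873710} = \sqrt{10855501}$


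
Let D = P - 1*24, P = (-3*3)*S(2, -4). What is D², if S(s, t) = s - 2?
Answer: 576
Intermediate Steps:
S(s, t) = -2 + s
P = 0 (P = (-3*3)*(-2 + 2) = -9*0 = 0)
D = -24 (D = 0 - 1*24 = 0 - 24 = -24)
D² = (-24)² = 576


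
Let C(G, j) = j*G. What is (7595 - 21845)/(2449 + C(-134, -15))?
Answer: -14250/4459 ≈ -3.1958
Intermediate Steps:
C(G, j) = G*j
(7595 - 21845)/(2449 + C(-134, -15)) = (7595 - 21845)/(2449 - 134*(-15)) = -14250/(2449 + 2010) = -14250/4459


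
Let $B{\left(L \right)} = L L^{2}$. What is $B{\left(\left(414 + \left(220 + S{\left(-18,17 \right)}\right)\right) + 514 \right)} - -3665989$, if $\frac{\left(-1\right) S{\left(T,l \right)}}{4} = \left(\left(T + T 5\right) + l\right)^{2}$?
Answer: $-32694323616187$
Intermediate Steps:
$S{\left(T,l \right)} = - 4 \left(l + 6 T\right)^{2}$ ($S{\left(T,l \right)} = - 4 \left(\left(T + T 5\right) + l\right)^{2} = - 4 \left(\left(T + 5 T\right) + l\right)^{2} = - 4 \left(6 T + l\right)^{2} = - 4 \left(l + 6 T\right)^{2}$)
$B{\left(L \right)} = L^{3}$
$B{\left(\left(414 + \left(220 + S{\left(-18,17 \right)}\right)\right) + 514 \right)} - -3665989 = \left(\left(414 + \left(220 - 4 \left(17 + 6 \left(-18\right)\right)^{2}\right)\right) + 514\right)^{3} - -3665989 = \left(\left(414 + \left(220 - 4 \left(17 - 108\right)^{2}\right)\right) + 514\right)^{3} + 3665989 = \left(\left(414 + \left(220 - 4 \left(-91\right)^{2}\right)\right) + 514\right)^{3} + 3665989 = \left(\left(414 + \left(220 - 33124\right)\right) + 514\right)^{3} + 3665989 = \left(\left(414 - 32904\right) + 514\right)^{3} + 3665989 = \left(-32490 + 514\right)^{3} + 3665989 = \left(-31976\right)^{3} + 3665989 = -32694327282176 + 3665989 = -32694323616187$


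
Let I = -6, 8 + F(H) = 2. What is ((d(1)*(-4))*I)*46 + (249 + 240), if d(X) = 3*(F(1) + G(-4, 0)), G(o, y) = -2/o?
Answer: -17727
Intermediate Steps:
F(H) = -6 (F(H) = -8 + 2 = -6)
d(X) = -33/2 (d(X) = 3*(-6 - 2/(-4)) = 3*(-6 - 2*(-1/4)) = 3*(-6 + 1/2) = 3*(-11/2) = -33/2)
((d(1)*(-4))*I)*46 + (249 + 240) = (-33/2*(-4)*(-6))*46 + (249 + 240) = (66*(-6))*46 + 489 = -396*46 + 489 = -18216 + 489 = -17727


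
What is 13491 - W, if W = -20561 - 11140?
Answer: 45192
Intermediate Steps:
W = -31701
13491 - W = 13491 - 1*(-31701) = 13491 + 31701 = 45192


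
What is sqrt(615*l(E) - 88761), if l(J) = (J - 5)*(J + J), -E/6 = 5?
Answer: sqrt(1202739) ≈ 1096.7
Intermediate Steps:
E = -30 (E = -6*5 = -30)
l(J) = 2*J*(-5 + J) (l(J) = (-5 + J)*(2*J) = 2*J*(-5 + J))
sqrt(615*l(E) - 88761) = sqrt(615*(2*(-30)*(-5 - 30)) - 88761) = sqrt(615*(2*(-30)*(-35)) - 88761) = sqrt(615*2100 - 88761) = sqrt(1291500 - 88761) = sqrt(1202739)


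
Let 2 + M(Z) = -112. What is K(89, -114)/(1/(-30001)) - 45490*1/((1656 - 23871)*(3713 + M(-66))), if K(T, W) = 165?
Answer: -79154905549807/15990357 ≈ -4.9502e+6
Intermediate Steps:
M(Z) = -114 (M(Z) = -2 - 112 = -114)
K(89, -114)/(1/(-30001)) - 45490*1/((1656 - 23871)*(3713 + M(-66))) = 165/(1/(-30001)) - 45490*1/((1656 - 23871)*(3713 - 114)) = 165/(-1/30001) - 45490/(3599*(-22215)) = 165*(-30001) - 45490/(-79951785) = -4950165 - 45490*(-1/79951785) = -4950165 + 9098/15990357 = -79154905549807/15990357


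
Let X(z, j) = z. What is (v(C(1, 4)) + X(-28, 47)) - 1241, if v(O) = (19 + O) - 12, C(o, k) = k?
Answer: -1258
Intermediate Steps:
v(O) = 7 + O
(v(C(1, 4)) + X(-28, 47)) - 1241 = ((7 + 4) - 28) - 1241 = (11 - 28) - 1241 = -17 - 1241 = -1258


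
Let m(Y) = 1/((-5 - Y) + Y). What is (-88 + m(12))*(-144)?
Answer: 63504/5 ≈ 12701.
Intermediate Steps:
m(Y) = -⅕ (m(Y) = 1/(-5) = -⅕)
(-88 + m(12))*(-144) = (-88 - ⅕)*(-144) = -441/5*(-144) = 63504/5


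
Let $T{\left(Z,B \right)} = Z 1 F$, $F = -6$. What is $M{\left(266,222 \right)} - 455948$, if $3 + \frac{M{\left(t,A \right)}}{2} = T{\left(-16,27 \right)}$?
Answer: $-455762$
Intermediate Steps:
$T{\left(Z,B \right)} = - 6 Z$ ($T{\left(Z,B \right)} = Z 1 \left(-6\right) = Z \left(-6\right) = - 6 Z$)
$M{\left(t,A \right)} = 186$ ($M{\left(t,A \right)} = -6 + 2 \left(\left(-6\right) \left(-16\right)\right) = -6 + 2 \cdot 96 = -6 + 192 = 186$)
$M{\left(266,222 \right)} - 455948 = 186 - 455948 = -455762$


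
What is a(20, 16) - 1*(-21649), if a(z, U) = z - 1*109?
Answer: 21560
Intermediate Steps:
a(z, U) = -109 + z (a(z, U) = z - 109 = -109 + z)
a(20, 16) - 1*(-21649) = (-109 + 20) - 1*(-21649) = -89 + 21649 = 21560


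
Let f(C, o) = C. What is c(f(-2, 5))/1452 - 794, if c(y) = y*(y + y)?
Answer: -288220/363 ≈ -793.99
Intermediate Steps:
c(y) = 2*y**2 (c(y) = y*(2*y) = 2*y**2)
c(f(-2, 5))/1452 - 794 = (2*(-2)**2)/1452 - 794 = (2*4)*(1/1452) - 794 = 8*(1/1452) - 794 = 2/363 - 794 = -288220/363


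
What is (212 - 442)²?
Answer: 52900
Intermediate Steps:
(212 - 442)² = (-230)² = 52900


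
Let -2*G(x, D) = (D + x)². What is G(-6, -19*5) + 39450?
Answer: 68699/2 ≈ 34350.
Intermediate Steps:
G(x, D) = -(D + x)²/2
G(-6, -19*5) + 39450 = -(-19*5 - 6)²/2 + 39450 = -(-95 - 6)²/2 + 39450 = -½*(-101)² + 39450 = -½*10201 + 39450 = -10201/2 + 39450 = 68699/2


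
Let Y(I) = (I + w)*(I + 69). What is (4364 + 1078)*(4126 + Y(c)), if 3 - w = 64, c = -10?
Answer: -342846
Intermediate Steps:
w = -61 (w = 3 - 1*64 = 3 - 64 = -61)
Y(I) = (-61 + I)*(69 + I) (Y(I) = (I - 61)*(I + 69) = (-61 + I)*(69 + I))
(4364 + 1078)*(4126 + Y(c)) = (4364 + 1078)*(4126 + (-4209 + (-10)² + 8*(-10))) = 5442*(4126 + (-4209 + 100 - 80)) = 5442*(4126 - 4189) = 5442*(-63) = -342846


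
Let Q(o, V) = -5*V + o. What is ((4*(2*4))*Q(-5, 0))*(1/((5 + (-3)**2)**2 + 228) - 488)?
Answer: 4138220/53 ≈ 78080.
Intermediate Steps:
Q(o, V) = o - 5*V
((4*(2*4))*Q(-5, 0))*(1/((5 + (-3)**2)**2 + 228) - 488) = ((4*(2*4))*(-5 - 5*0))*(1/((5 + (-3)**2)**2 + 228) - 488) = ((4*8)*(-5 + 0))*(1/((5 + 9)**2 + 228) - 488) = (32*(-5))*(1/(14**2 + 228) - 488) = -160*(1/(196 + 228) - 488) = -160*(1/424 - 488) = -160*(-206911/424) = 4138220/53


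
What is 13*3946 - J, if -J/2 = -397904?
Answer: -744510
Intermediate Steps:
J = 795808 (J = -2*(-397904) = 795808)
13*3946 - J = 13*3946 - 1*795808 = 51298 - 795808 = -744510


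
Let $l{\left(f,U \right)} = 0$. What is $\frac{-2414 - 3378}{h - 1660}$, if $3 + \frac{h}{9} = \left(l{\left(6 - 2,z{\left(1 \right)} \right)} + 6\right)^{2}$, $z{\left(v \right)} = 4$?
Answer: $\frac{5792}{1363} \approx 4.2495$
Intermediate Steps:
$h = 297$ ($h = -27 + 9 \left(0 + 6\right)^{2} = -27 + 9 \cdot 6^{2} = -27 + 9 \cdot 36 = -27 + 324 = 297$)
$\frac{-2414 - 3378}{h - 1660} = \frac{-2414 - 3378}{297 - 1660} = - \frac{5792}{-1363} = \left(-5792\right) \left(- \frac{1}{1363}\right) = \frac{5792}{1363}$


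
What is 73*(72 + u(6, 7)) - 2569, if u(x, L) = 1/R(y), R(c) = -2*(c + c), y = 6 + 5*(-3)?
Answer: 96805/36 ≈ 2689.0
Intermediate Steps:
y = -9 (y = 6 - 15 = -9)
R(c) = -4*c
u(x, L) = 1/36 (u(x, L) = 1/(-4*(-9)) = 1/36)
73*(72 + u(6, 7)) - 2569 = 73*(72 + 1/36) - 2569 = 73*(2593/36) - 2569 = 189289/36 - 2569 = 96805/36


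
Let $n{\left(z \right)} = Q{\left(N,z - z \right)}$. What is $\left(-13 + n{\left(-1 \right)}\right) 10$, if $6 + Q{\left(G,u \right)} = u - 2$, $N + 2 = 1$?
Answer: $-210$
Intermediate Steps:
$N = -1$ ($N = -2 + 1 = -1$)
$Q{\left(G,u \right)} = -8 + u$ ($Q{\left(G,u \right)} = -6 + \left(u - 2\right) = -6 + \left(-2 + u\right) = -8 + u$)
$n{\left(z \right)} = -8$ ($n{\left(z \right)} = -8 + \left(z - z\right) = -8 + 0 = -8$)
$\left(-13 + n{\left(-1 \right)}\right) 10 = \left(-13 - 8\right) 10 = \left(-21\right) 10 = -210$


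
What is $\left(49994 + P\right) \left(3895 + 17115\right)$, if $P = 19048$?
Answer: $1450572420$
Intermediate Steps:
$\left(49994 + P\right) \left(3895 + 17115\right) = \left(49994 + 19048\right) \left(3895 + 17115\right) = 69042 \cdot 21010 = 1450572420$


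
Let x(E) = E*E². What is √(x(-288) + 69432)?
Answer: 2*I*√5954610 ≈ 4880.4*I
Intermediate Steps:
x(E) = E³
√(x(-288) + 69432) = √((-288)³ + 69432) = √(-23887872 + 69432) = √(-23818440) = 2*I*√5954610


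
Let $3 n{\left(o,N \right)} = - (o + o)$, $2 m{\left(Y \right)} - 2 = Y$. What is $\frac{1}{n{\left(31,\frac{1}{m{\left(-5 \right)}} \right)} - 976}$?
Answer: $- \frac{3}{2990} \approx -0.0010033$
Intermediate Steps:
$m{\left(Y \right)} = 1 + \frac{Y}{2}$
$n{\left(o,N \right)} = - \frac{2 o}{3}$ ($n{\left(o,N \right)} = \frac{\left(-1\right) \left(o + o\right)}{3} = \frac{\left(-1\right) 2 o}{3} = \frac{\left(-2\right) o}{3} = - \frac{2 o}{3}$)
$\frac{1}{n{\left(31,\frac{1}{m{\left(-5 \right)}} \right)} - 976} = \frac{1}{\left(- \frac{2}{3}\right) 31 - 976} = \frac{1}{- \frac{62}{3} - 976} = \frac{1}{- \frac{2990}{3}} = - \frac{3}{2990}$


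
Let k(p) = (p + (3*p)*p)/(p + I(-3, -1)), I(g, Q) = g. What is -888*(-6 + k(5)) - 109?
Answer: -30301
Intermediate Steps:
k(p) = (p + 3*p**2)/(-3 + p) (k(p) = (p + (3*p)*p)/(p - 3) = (p + 3*p**2)/(-3 + p))
-888*(-6 + k(5)) - 109 = -888*(-6 + 5*(1 + 3*5)/(-3 + 5)) - 109 = -888*(-6 + 5*(1 + 15)/2) - 109 = -888*(-6 + 5*(1/2)*16) - 109 = -888*(-6 + 40) - 109 = -888*34 - 109 = -148*204 - 109 = -30192 - 109 = -30301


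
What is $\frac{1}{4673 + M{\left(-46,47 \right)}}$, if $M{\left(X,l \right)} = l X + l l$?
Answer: $\frac{1}{4720} \approx 0.00021186$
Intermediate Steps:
$M{\left(X,l \right)} = l^{2} + X l$ ($M{\left(X,l \right)} = X l + l^{2} = l^{2} + X l$)
$\frac{1}{4673 + M{\left(-46,47 \right)}} = \frac{1}{4673 + 47 \left(-46 + 47\right)} = \frac{1}{4673 + 47 \cdot 1} = \frac{1}{4673 + 47} = \frac{1}{4720}$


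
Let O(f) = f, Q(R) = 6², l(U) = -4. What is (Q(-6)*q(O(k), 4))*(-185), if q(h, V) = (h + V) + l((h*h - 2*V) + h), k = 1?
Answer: -6660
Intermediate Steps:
Q(R) = 36
q(h, V) = -4 + V + h (q(h, V) = (h + V) - 4 = (V + h) - 4 = -4 + V + h)
(Q(-6)*q(O(k), 4))*(-185) = (36*(-4 + 4 + 1))*(-185) = (36*1)*(-185) = 36*(-185) = -6660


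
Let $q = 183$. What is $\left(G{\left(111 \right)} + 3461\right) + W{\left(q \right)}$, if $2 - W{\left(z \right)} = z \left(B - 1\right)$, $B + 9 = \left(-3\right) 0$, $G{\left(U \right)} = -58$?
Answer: $5235$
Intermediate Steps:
$B = -9$ ($B = -9 - 0 = -9 + 0 = -9$)
$W{\left(z \right)} = 2 + 10 z$ ($W{\left(z \right)} = 2 - z \left(-9 - 1\right) = 2 - z \left(-10\right) = 2 - - 10 z = 2 + 10 z$)
$\left(G{\left(111 \right)} + 3461\right) + W{\left(q \right)} = \left(-58 + 3461\right) + \left(2 + 10 \cdot 183\right) = 3403 + \left(2 + 1830\right) = 3403 + 1832 = 5235$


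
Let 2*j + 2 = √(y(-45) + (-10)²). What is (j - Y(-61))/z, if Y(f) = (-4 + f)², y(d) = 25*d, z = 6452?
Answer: -2113/3226 + 5*I*√41/12904 ≈ -0.65499 + 0.0024811*I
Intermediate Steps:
j = -1 + 5*I*√41/2 (j = -1 + √(25*(-45) + (-10)²)/2 = -1 + √(-1125 + 100)/2 = -1 + √(-1025)/2 = -1 + (5*I*√41)/2 = -1 + 5*I*√41/2 ≈ -1.0 + 16.008*I)
(j - Y(-61))/z = ((-1 + 5*I*√41/2) - (-4 - 61)²)/6452 = ((-1 + 5*I*√41/2) - 1*(-65)²)*(1/6452) = ((-1 + 5*I*√41/2) - 1*4225)*(1/6452) = ((-1 + 5*I*√41/2) - 4225)*(1/6452) = (-4226 + 5*I*√41/2)*(1/6452) = -2113/3226 + 5*I*√41/12904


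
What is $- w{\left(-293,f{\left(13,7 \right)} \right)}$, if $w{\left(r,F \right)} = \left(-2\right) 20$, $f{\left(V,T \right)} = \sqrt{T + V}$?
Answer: $40$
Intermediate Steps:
$w{\left(r,F \right)} = -40$
$- w{\left(-293,f{\left(13,7 \right)} \right)} = \left(-1\right) \left(-40\right) = 40$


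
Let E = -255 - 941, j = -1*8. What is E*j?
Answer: 9568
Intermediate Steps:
j = -8
E = -1196
E*j = -1196*(-8) = 9568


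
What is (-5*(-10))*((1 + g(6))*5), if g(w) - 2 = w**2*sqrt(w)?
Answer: 750 + 9000*sqrt(6) ≈ 22795.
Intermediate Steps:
g(w) = 2 + w**(5/2) (g(w) = 2 + w**2*sqrt(w) = 2 + w**(5/2))
(-5*(-10))*((1 + g(6))*5) = (-5*(-10))*((1 + (2 + 6**(5/2)))*5) = 50*((1 + (2 + 36*sqrt(6)))*5) = 50*((3 + 36*sqrt(6))*5) = 50*(15 + 180*sqrt(6)) = 750 + 9000*sqrt(6)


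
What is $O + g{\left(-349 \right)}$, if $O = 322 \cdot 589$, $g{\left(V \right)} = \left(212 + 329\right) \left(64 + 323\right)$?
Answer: $399025$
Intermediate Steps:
$g{\left(V \right)} = 209367$ ($g{\left(V \right)} = 541 \cdot 387 = 209367$)
$O = 189658$
$O + g{\left(-349 \right)} = 189658 + 209367 = 399025$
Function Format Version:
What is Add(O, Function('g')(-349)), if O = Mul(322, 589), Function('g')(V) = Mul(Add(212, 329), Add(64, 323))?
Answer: 399025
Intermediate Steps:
Function('g')(V) = 209367 (Function('g')(V) = Mul(541, 387) = 209367)
O = 189658
Add(O, Function('g')(-349)) = Add(189658, 209367) = 399025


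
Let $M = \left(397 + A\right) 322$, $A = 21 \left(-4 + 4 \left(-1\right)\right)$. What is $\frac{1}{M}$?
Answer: $\frac{1}{73738} \approx 1.3562 \cdot 10^{-5}$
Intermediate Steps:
$A = -168$ ($A = 21 \left(-4 - 4\right) = 21 \left(-8\right) = -168$)
$M = 73738$ ($M = \left(397 - 168\right) 322 = 229 \cdot 322 = 73738$)
$\frac{1}{M} = \frac{1}{73738}$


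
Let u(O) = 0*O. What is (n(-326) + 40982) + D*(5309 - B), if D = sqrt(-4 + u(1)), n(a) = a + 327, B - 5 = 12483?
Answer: 40983 - 14358*I ≈ 40983.0 - 14358.0*I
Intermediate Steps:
B = 12488 (B = 5 + 12483 = 12488)
u(O) = 0
n(a) = 327 + a
D = 2*I (D = sqrt(-4 + 0) = sqrt(-4) = 2*I ≈ 2.0*I)
(n(-326) + 40982) + D*(5309 - B) = ((327 - 326) + 40982) + (2*I)*(5309 - 1*12488) = (1 + 40982) + (2*I)*(5309 - 12488) = 40983 + (2*I)*(-7179) = 40983 - 14358*I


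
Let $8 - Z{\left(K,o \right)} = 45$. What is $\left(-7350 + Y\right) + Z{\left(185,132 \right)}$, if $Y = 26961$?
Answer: $19574$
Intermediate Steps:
$Z{\left(K,o \right)} = -37$ ($Z{\left(K,o \right)} = 8 - 45 = -37$)
$\left(-7350 + Y\right) + Z{\left(185,132 \right)} = \left(-7350 + 26961\right) - 37 = 19611 - 37 = 19574$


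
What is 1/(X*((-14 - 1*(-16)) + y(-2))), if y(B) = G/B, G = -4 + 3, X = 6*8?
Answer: 1/120 ≈ 0.0083333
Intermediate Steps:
X = 48
G = -1
y(B) = -1/B
1/(X*((-14 - 1*(-16)) + y(-2))) = 1/(48*((-14 - 1*(-16)) - 1/(-2))) = 1/(48*((-14 + 16) - 1*(-½))) = 1/(48*(2 + ½)) = 1/(48*(5/2)) = 1/120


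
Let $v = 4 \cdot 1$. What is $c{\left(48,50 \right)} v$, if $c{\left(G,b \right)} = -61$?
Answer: $-244$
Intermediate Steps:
$v = 4$
$c{\left(48,50 \right)} v = \left(-61\right) 4 = -244$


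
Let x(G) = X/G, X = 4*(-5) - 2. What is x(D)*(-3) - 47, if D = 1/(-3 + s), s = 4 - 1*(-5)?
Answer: 349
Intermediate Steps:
X = -22 (X = -20 - 2 = -22)
s = 9 (s = 4 + 5 = 9)
D = 1/6 (D = 1/(-3 + 9) = 1/6 ≈ 0.16667)
x(G) = -22/G
x(D)*(-3) - 47 = -22/1/6*(-3) - 47 = -22*6*(-3) - 47 = -132*(-3) - 47 = 396 - 47 = 349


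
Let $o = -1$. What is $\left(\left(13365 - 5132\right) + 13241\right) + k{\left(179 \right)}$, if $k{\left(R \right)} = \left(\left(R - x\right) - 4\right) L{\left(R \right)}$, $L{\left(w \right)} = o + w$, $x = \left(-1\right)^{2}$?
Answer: $52446$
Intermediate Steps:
$x = 1$
$L{\left(w \right)} = -1 + w$
$k{\left(R \right)} = \left(-1 + R\right) \left(-5 + R\right)$ ($k{\left(R \right)} = \left(\left(R - 1\right) - 4\right) \left(-1 + R\right) = \left(\left(-1 + R\right) - 4\right) \left(-1 + R\right) = \left(-5 + R\right) \left(-1 + R\right) = \left(-1 + R\right) \left(-5 + R\right)$)
$\left(\left(13365 - 5132\right) + 13241\right) + k{\left(179 \right)} = \left(\left(13365 - 5132\right) + 13241\right) + \left(-1 + 179\right) \left(-5 + 179\right) = \left(8233 + 13241\right) + 178 \cdot 174 = 21474 + 30972 = 52446$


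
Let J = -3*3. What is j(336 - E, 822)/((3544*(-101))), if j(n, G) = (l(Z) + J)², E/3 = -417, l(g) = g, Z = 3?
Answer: -9/89486 ≈ -0.00010057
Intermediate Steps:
J = -9
E = -1251 (E = 3*(-417) = -1251)
j(n, G) = 36 (j(n, G) = (3 - 9)² = (-6)² = 36)
j(336 - E, 822)/((3544*(-101))) = 36/((3544*(-101))) = 36/(-357944) = 36*(-1/357944) = -9/89486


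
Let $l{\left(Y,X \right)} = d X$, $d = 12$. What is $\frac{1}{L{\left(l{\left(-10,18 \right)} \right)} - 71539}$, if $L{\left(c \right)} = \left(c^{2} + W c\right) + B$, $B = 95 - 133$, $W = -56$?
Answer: $- \frac{1}{37017} \approx -2.7015 \cdot 10^{-5}$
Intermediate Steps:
$l{\left(Y,X \right)} = 12 X$
$B = -38$ ($B = 95 - 133 = -38$)
$L{\left(c \right)} = -38 + c^{2} - 56 c$ ($L{\left(c \right)} = \left(c^{2} - 56 c\right) - 38 = -38 + c^{2} - 56 c$)
$\frac{1}{L{\left(l{\left(-10,18 \right)} \right)} - 71539} = \frac{1}{\left(-38 + \left(12 \cdot 18\right)^{2} - 56 \cdot 12 \cdot 18\right) - 71539} = \frac{1}{\left(-38 + 216^{2} - 12096\right) - 71539} = \frac{1}{\left(-38 + 46656 - 12096\right) - 71539} = \frac{1}{34522 - 71539} = \frac{1}{-37017} = - \frac{1}{37017}$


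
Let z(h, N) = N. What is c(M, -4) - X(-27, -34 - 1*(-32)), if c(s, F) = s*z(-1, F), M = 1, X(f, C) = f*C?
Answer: -58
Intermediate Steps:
X(f, C) = C*f
c(s, F) = F*s (c(s, F) = s*F = F*s)
c(M, -4) - X(-27, -34 - 1*(-32)) = -4*1 - (-34 - 1*(-32))*(-27) = -4 - (-34 + 32)*(-27) = -4 - (-2)*(-27) = -4 - 1*54 = -4 - 54 = -58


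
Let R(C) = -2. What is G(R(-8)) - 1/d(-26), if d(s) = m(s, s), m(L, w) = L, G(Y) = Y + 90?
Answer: 2289/26 ≈ 88.038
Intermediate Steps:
G(Y) = 90 + Y
d(s) = s
G(R(-8)) - 1/d(-26) = (90 - 2) - 1/(-26) = 88 - 1*(-1/26) = 88 + 1/26 = 2289/26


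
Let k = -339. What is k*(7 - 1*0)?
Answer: -2373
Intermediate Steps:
k*(7 - 1*0) = -339*(7 - 1*0) = -339*(7 + 0) = -339*7 = -2373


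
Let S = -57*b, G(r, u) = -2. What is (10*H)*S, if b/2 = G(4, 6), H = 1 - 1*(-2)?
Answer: 6840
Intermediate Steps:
H = 3 (H = 1 + 2 = 3)
b = -4 (b = 2*(-2) = -4)
S = 228 (S = -57*(-4) = 228)
(10*H)*S = (10*3)*228 = 30*228 = 6840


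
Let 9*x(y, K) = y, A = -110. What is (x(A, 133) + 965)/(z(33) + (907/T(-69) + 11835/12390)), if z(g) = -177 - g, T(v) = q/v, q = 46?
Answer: -3541475/5833998 ≈ -0.60704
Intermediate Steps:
x(y, K) = y/9
T(v) = 46/v
(x(A, 133) + 965)/(z(33) + (907/T(-69) + 11835/12390)) = ((⅑)*(-110) + 965)/((-177 - 1*33) + (907/((46/(-69))) + 11835/12390)) = (-110/9 + 965)/((-177 - 33) + (907/((46*(-1/69))) + 11835*(1/12390))) = 8575/(9*(-210 + (907/(-⅔) + 789/826))) = 8575/(9*(-210 + (907*(-3/2) + 789/826))) = 8575/(9*(-210 + (-2721/2 + 789/826))) = 8575/(9*(-210 - 561492/413)) = 8575/(9*(-648222/413)) = (8575/9)*(-413/648222) = -3541475/5833998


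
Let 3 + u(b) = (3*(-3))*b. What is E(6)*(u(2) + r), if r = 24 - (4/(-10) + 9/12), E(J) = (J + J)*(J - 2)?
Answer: 636/5 ≈ 127.20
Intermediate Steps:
u(b) = -3 - 9*b (u(b) = -3 + (3*(-3))*b = -3 - 9*b)
E(J) = 2*J*(-2 + J) (E(J) = (2*J)*(-2 + J) = 2*J*(-2 + J))
r = 473/20 (r = 24 - (4*(-⅒) + 9*(1/12)) = 24 - (-⅖ + ¾) = 24 - 1*7/20 = 24 - 7/20 = 473/20 ≈ 23.650)
E(6)*(u(2) + r) = (2*6*(-2 + 6))*((-3 - 9*2) + 473/20) = (2*6*4)*((-3 - 18) + 473/20) = 48*(-21 + 473/20) = 48*(53/20) = 636/5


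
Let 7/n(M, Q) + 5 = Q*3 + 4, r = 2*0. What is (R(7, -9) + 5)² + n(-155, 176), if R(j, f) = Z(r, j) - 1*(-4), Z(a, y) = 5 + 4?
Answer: 170755/527 ≈ 324.01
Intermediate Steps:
r = 0
n(M, Q) = 7/(-1 + 3*Q) (n(M, Q) = 7/(-5 + (Q*3 + 4)) = 7/(-5 + (3*Q + 4)) = 7/(-5 + (4 + 3*Q)) = 7/(-1 + 3*Q))
Z(a, y) = 9
R(j, f) = 13 (R(j, f) = 9 - 1*(-4) = 9 + 4 = 13)
(R(7, -9) + 5)² + n(-155, 176) = (13 + 5)² + 7/(-1 + 3*176) = 18² + 7/(-1 + 528) = 324 + 7/527 = 170755/527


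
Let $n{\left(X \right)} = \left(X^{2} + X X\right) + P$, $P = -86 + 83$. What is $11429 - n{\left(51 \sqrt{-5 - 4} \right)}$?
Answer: $58250$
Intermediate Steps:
$P = -3$
$n{\left(X \right)} = -3 + 2 X^{2}$ ($n{\left(X \right)} = \left(X^{2} + X X\right) - 3 = \left(X^{2} + X^{2}\right) - 3 = 2 X^{2} - 3 = -3 + 2 X^{2}$)
$11429 - n{\left(51 \sqrt{-5 - 4} \right)} = 11429 - \left(-3 + 2 \left(51 \sqrt{-5 - 4}\right)^{2}\right) = 11429 - \left(-3 + 2 \left(51 \sqrt{-9}\right)^{2}\right) = 11429 - \left(-3 + 2 \left(51 \cdot 3 i\right)^{2}\right) = 11429 - \left(-3 + 2 \left(153 i\right)^{2}\right) = 11429 - \left(-3 + 2 \left(-23409\right)\right) = 11429 - \left(-3 - 46818\right) = 11429 - -46821 = 11429 + 46821 = 58250$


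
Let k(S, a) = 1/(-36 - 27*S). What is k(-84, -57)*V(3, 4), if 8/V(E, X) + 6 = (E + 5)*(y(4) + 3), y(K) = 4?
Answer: 1/13950 ≈ 7.1685e-5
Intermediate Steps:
V(E, X) = 8/(29 + 7*E) (V(E, X) = 8/(-6 + (E + 5)*(4 + 3)) = 8/(-6 + (5 + E)*7) = 8/(-6 + (35 + 7*E)) = 8/(29 + 7*E))
k(-84, -57)*V(3, 4) = (-1/(36 + 27*(-84)))*(8/(29 + 7*3)) = (-1/(36 - 2268))*(8/(29 + 21)) = (-1/(-2232))*(8/50) = (-1*(-1/2232))*(8*(1/50)) = (1/2232)*(4/25) = 1/13950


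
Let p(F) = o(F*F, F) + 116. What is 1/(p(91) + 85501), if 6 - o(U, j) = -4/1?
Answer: 1/85627 ≈ 1.1679e-5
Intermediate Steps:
o(U, j) = 10 (o(U, j) = 6 - (-4)/1 = 6 - (-4) = 6 - 1*(-4) = 6 + 4 = 10)
p(F) = 126 (p(F) = 10 + 116 = 126)
1/(p(91) + 85501) = 1/(126 + 85501) = 1/85627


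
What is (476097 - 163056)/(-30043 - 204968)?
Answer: -104347/78337 ≈ -1.3320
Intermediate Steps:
(476097 - 163056)/(-30043 - 204968) = 313041/(-235011) = 313041*(-1/235011) = -104347/78337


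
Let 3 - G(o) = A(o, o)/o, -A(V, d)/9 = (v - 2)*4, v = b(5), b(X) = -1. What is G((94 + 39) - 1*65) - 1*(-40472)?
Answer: 688048/17 ≈ 40473.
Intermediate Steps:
v = -1
A(V, d) = 108 (A(V, d) = -9*(-1 - 2)*4 = -(-27)*4 = -9*(-12) = 108)
G(o) = 3 - 108/o
G((94 + 39) - 1*65) - 1*(-40472) = (3 - 108/((94 + 39) - 1*65)) - 1*(-40472) = (3 - 108/(133 - 65)) + 40472 = (3 - 108/68) + 40472 = (3 - 108*1/68) + 40472 = (3 - 27/17) + 40472 = 24/17 + 40472 = 688048/17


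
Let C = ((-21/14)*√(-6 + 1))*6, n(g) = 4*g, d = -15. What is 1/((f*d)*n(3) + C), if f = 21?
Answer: I/(9*(√5 - 420*I)) ≈ -0.00026454 + 1.4084e-6*I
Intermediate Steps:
C = -9*I*√5 (C = ((-21*1/14)*√(-5))*6 = -3*I*√5/2*6 = -9*I*√5 ≈ -20.125*I)
1/((f*d)*n(3) + C) = 1/((21*(-15))*(4*3) - 9*I*√5) = 1/(-315*12 - 9*I*√5) = 1/(-3780 - 9*I*√5)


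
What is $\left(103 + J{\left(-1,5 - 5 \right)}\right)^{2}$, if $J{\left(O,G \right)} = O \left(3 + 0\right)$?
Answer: $10000$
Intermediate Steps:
$J{\left(O,G \right)} = 3 O$ ($J{\left(O,G \right)} = O 3 = 3 O$)
$\left(103 + J{\left(-1,5 - 5 \right)}\right)^{2} = \left(103 + 3 \left(-1\right)\right)^{2} = \left(103 - 3\right)^{2} = 100^{2} = 10000$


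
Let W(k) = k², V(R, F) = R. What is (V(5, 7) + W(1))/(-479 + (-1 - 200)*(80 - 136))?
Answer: 6/10777 ≈ 0.00055674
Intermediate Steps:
(V(5, 7) + W(1))/(-479 + (-1 - 200)*(80 - 136)) = (5 + 1²)/(-479 + (-1 - 200)*(80 - 136)) = (5 + 1)/(-479 - 201*(-56)) = 6/(-479 + 11256) = 6/10777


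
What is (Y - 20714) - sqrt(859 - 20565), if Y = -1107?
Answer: -21821 - I*sqrt(19706) ≈ -21821.0 - 140.38*I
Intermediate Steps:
(Y - 20714) - sqrt(859 - 20565) = (-1107 - 20714) - sqrt(859 - 20565) = -21821 - sqrt(-19706) = -21821 - I*sqrt(19706)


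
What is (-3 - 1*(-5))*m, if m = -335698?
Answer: -671396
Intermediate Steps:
(-3 - 1*(-5))*m = (-3 - 1*(-5))*(-335698) = (-3 + 5)*(-335698) = 2*(-335698) = -671396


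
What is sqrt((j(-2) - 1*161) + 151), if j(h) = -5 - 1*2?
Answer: I*sqrt(17) ≈ 4.1231*I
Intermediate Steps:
j(h) = -7 (j(h) = -5 - 2 = -7)
sqrt((j(-2) - 1*161) + 151) = sqrt((-7 - 1*161) + 151) = sqrt((-7 - 161) + 151) = sqrt(-168 + 151) = sqrt(-17) = I*sqrt(17)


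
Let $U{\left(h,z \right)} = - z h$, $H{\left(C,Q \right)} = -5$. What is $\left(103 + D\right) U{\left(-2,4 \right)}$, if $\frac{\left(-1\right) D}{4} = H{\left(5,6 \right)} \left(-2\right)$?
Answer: $504$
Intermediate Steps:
$U{\left(h,z \right)} = - h z$
$D = -40$ ($D = - 4 \left(\left(-5\right) \left(-2\right)\right) = \left(-4\right) 10 = -40$)
$\left(103 + D\right) U{\left(-2,4 \right)} = \left(103 - 40\right) \left(\left(-1\right) \left(-2\right) 4\right) = 63 \cdot 8 = 504$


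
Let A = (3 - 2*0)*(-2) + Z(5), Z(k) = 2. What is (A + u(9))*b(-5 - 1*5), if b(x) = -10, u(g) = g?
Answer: -50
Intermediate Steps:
A = -4 (A = (3 - 2*0)*(-2) + 2 = (3 + 0)*(-2) + 2 = 3*(-2) + 2 = -6 + 2 = -4)
(A + u(9))*b(-5 - 1*5) = (-4 + 9)*(-10) = 5*(-10) = -50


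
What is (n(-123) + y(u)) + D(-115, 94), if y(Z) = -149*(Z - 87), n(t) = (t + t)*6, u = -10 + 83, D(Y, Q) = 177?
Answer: 787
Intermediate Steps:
u = 73
n(t) = 12*t (n(t) = (2*t)*6 = 12*t)
y(Z) = 12963 - 149*Z (y(Z) = -149*(-87 + Z) = 12963 - 149*Z)
(n(-123) + y(u)) + D(-115, 94) = (12*(-123) + (12963 - 149*73)) + 177 = (-1476 + (12963 - 10877)) + 177 = (-1476 + 2086) + 177 = 610 + 177 = 787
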